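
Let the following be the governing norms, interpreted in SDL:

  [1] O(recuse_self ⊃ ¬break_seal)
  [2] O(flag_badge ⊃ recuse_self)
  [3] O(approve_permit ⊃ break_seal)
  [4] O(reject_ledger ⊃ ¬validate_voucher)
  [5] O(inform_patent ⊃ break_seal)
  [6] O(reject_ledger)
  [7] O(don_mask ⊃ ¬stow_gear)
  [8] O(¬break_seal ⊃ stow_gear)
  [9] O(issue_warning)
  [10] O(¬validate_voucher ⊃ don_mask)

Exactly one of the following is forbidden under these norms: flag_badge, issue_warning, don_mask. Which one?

Premise 6 states O(reject_ledger) outright.
With premise 4, O(reject_ledger ⊃ ¬validate_voucher), the K-axiom yields O(¬validate_voucher).
Premise 10 is O(¬validate_voucher ⊃ don_mask); since O(¬validate_voucher), deontic closure gives O(don_mask).
With premise 7, O(don_mask ⊃ ¬stow_gear), the K-axiom yields O(¬stow_gear).
Premise 8 is O(¬break_seal ⊃ stow_gear); contrapositively O(¬stow_gear ⊃ break_seal). Since O(¬stow_gear) holds, K gives O(break_seal).
Premise 1 is O(recuse_self ⊃ ¬break_seal); contrapositively O(break_seal ⊃ ¬recuse_self). Since O(break_seal) holds, K gives O(¬recuse_self).
Premise 2 is O(flag_badge ⊃ recuse_self); contrapositively O(¬recuse_self ⊃ ¬flag_badge). Since O(¬recuse_self) holds, K gives O(¬flag_badge).
So O(¬flag_badge) holds, i.e. flag_badge is forbidden. None of the other listed options is forbidden under the premises.

flag_badge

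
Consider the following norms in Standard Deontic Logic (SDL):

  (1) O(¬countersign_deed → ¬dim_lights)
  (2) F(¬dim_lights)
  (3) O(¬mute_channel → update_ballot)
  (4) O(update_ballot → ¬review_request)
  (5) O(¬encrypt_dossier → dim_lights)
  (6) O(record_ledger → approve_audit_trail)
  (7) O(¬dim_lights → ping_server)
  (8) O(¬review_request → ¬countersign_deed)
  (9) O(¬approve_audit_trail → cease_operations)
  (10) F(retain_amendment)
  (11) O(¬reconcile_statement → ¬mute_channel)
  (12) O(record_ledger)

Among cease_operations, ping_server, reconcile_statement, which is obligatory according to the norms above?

reconcile_statement

Premise 2 is F(¬dim_lights), i.e. O(dim_lights).
Premise 1, O(¬countersign_deed → ¬dim_lights), contraposes to O(dim_lights → countersign_deed); with O(dim_lights) we get O(countersign_deed).
Premise 8 is O(¬review_request → ¬countersign_deed); contrapositively O(countersign_deed → review_request). Since O(countersign_deed) holds, K gives O(review_request).
Premise 4, O(update_ballot → ¬review_request), contraposes to O(review_request → ¬update_ballot); with O(review_request) we get O(¬update_ballot).
The contrapositive of premise 3 (O(¬mute_channel → update_ballot)) is O(¬update_ballot → mute_channel), and O(¬update_ballot) is already established, so O(mute_channel).
Premise 11 is O(¬reconcile_statement → ¬mute_channel); contrapositively O(mute_channel → reconcile_statement). Since O(mute_channel) holds, K gives O(reconcile_statement).
So O(reconcile_statement) holds — reconcile_statement is obligatory. None of the other listed options is made obligatory by any chain of premises.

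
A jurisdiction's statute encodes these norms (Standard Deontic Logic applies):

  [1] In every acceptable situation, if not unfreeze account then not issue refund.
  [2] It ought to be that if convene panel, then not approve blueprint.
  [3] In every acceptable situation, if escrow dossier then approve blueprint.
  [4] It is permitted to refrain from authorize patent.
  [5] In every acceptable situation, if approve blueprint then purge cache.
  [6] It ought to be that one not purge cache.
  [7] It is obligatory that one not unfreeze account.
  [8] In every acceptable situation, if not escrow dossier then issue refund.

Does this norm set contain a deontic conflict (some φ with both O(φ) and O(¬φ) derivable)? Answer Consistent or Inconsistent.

Premise 6 states O(¬purge_cache) outright.
Premise 5 is O(approve_blueprint → purge_cache); contrapositively O(¬purge_cache → ¬approve_blueprint). Since O(¬purge_cache) holds, K gives O(¬approve_blueprint).
The contrapositive of premise 3 (O(escrow_dossier → approve_blueprint)) is O(¬approve_blueprint → ¬escrow_dossier), and O(¬approve_blueprint) is already established, so O(¬escrow_dossier).
From O(¬escrow_dossier) and premise 8, O(¬escrow_dossier → issue_refund), we obtain O(issue_refund).
The contrapositive of premise 1 (O(¬unfreeze_account → ¬issue_refund)) is O(issue_refund → unfreeze_account), and O(issue_refund) is already established, so O(unfreeze_account).
Yet premise 7 states O(¬unfreeze_account).
We now have both O(unfreeze_account) and O(¬unfreeze_account) — unfreeze_account is simultaneously obligatory and forbidden, violating the D-axiom.

Inconsistent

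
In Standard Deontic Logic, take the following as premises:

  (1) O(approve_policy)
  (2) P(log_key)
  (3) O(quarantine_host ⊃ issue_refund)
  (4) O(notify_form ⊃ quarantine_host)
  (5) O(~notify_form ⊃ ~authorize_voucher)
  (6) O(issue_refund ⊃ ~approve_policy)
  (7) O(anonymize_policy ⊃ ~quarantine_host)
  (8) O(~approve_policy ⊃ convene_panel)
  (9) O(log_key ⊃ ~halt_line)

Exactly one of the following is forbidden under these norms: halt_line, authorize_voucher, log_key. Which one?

authorize_voucher

Premise 1 gives O(approve_policy).
The contrapositive of premise 6 (O(issue_refund ⊃ ~approve_policy)) is O(approve_policy ⊃ ~issue_refund), and O(approve_policy) is already established, so O(~issue_refund).
Premise 3, O(quarantine_host ⊃ issue_refund), contraposes to O(~issue_refund ⊃ ~quarantine_host); with O(~issue_refund) we get O(~quarantine_host).
Premise 4, O(notify_form ⊃ quarantine_host), contraposes to O(~quarantine_host ⊃ ~notify_form); with O(~quarantine_host) we get O(~notify_form).
Applying K to premise 5 (O(~notify_form ⊃ ~authorize_voucher)) and O(~notify_form) yields O(~authorize_voucher).
So O(~authorize_voucher) holds, i.e. authorize_voucher is forbidden. None of the other listed options is forbidden under the premises.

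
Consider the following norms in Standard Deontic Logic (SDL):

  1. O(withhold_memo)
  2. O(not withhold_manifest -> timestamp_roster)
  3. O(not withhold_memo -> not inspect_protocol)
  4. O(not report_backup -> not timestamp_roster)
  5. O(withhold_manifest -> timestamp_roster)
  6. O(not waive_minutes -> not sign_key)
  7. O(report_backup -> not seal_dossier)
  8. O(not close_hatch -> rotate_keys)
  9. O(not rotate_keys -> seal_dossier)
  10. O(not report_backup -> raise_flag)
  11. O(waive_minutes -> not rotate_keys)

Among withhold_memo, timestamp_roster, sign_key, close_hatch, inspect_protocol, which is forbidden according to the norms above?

Premises 5 and 2 are O(withhold_manifest -> timestamp_roster) and O(not withhold_manifest -> timestamp_roster); every ideal world satisfies withhold_manifest or not withhold_manifest, so in either case timestamp_roster holds — hence O(timestamp_roster).
Premise 4 is O(not report_backup -> not timestamp_roster); contrapositively O(timestamp_roster -> report_backup). Since O(timestamp_roster) holds, K gives O(report_backup).
Premise 7 is O(report_backup -> not seal_dossier); since O(report_backup), deontic closure gives O(not seal_dossier).
Premise 9, O(not rotate_keys -> seal_dossier), contraposes to O(not seal_dossier -> rotate_keys); with O(not seal_dossier) we get O(rotate_keys).
Premise 11, O(waive_minutes -> not rotate_keys), contraposes to O(rotate_keys -> not waive_minutes); with O(rotate_keys) we get O(not waive_minutes).
With premise 6, O(not waive_minutes -> not sign_key), the K-axiom yields O(not sign_key).
So O(not sign_key) holds, i.e. sign_key is forbidden. None of the other listed options is forbidden under the premises.

sign_key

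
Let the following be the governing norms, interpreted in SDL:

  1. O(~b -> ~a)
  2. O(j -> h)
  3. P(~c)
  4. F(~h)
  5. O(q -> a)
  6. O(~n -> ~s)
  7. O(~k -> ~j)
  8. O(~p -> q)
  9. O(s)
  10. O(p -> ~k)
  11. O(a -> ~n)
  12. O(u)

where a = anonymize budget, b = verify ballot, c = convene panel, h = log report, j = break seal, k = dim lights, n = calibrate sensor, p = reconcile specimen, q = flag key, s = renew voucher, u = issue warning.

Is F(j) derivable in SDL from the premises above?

From premise 9 we have O(s).
The contrapositive of premise 6 (O(~n -> ~s)) is O(s -> n), and O(s) is already established, so O(n).
Premise 11 is O(a -> ~n); contrapositively O(n -> ~a). Since O(n) holds, K gives O(~a).
Premise 5, O(q -> a), contraposes to O(~a -> ~q); with O(~a) we get O(~q).
Premise 8, O(~p -> q), contraposes to O(~q -> p); with O(~q) we get O(p).
Premise 10 is O(p -> ~k); since O(p), deontic closure gives O(~k).
From O(~k) and premise 7, O(~k -> ~j), we obtain O(~j).
Premises 1, 2, 3, 4, 12 do not contribute to this derivation.
So O(~j) holds, i.e. F(j). The claim follows.

Yes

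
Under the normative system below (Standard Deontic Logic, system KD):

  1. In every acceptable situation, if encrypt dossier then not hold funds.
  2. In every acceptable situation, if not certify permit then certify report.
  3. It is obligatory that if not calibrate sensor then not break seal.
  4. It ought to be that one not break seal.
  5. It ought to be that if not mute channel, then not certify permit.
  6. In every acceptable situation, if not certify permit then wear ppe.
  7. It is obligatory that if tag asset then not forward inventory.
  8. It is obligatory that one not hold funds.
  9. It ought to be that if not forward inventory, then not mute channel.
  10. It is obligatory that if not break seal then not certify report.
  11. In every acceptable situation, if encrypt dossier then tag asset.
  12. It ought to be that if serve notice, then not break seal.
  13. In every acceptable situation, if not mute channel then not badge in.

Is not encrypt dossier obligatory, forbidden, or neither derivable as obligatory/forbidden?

Premise 4 states O(¬break_seal) outright.
Premise 10 is O(¬break_seal → ¬certify_report); since O(¬break_seal), deontic closure gives O(¬certify_report).
Premise 2 is O(¬certify_permit → certify_report); contrapositively O(¬certify_report → certify_permit). Since O(¬certify_report) holds, K gives O(certify_permit).
Premise 5, O(¬mute_channel → ¬certify_permit), contraposes to O(certify_permit → mute_channel); with O(certify_permit) we get O(mute_channel).
Premise 9, O(¬forward_inventory → ¬mute_channel), contraposes to O(mute_channel → forward_inventory); with O(mute_channel) we get O(forward_inventory).
Premise 7, O(tag_asset → ¬forward_inventory), contraposes to O(forward_inventory → ¬tag_asset); with O(forward_inventory) we get O(¬tag_asset).
Premise 11 is O(encrypt_dossier → tag_asset); contrapositively O(¬tag_asset → ¬encrypt_dossier). Since O(¬tag_asset) holds, K gives O(¬encrypt_dossier).
Premises 1, 3, 6, 8, 12, 13 do not contribute to this derivation.
Hence ¬encrypt_dossier is obligatory.

Obligatory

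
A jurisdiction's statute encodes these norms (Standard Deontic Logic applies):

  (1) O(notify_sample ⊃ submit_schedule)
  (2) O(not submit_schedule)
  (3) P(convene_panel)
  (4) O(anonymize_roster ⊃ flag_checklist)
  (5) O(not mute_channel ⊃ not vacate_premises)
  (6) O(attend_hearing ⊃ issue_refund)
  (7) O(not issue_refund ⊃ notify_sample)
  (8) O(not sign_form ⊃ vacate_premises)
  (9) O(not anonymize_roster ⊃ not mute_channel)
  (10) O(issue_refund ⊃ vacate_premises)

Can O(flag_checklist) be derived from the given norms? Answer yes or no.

Yes

Premise 2 gives O(not submit_schedule).
The contrapositive of premise 1 (O(notify_sample ⊃ submit_schedule)) is O(not submit_schedule ⊃ not notify_sample), and O(not submit_schedule) is already established, so O(not notify_sample).
The contrapositive of premise 7 (O(not issue_refund ⊃ notify_sample)) is O(not notify_sample ⊃ issue_refund), and O(not notify_sample) is already established, so O(issue_refund).
From O(issue_refund) and premise 10, O(issue_refund ⊃ vacate_premises), we obtain O(vacate_premises).
Premise 5, O(not mute_channel ⊃ not vacate_premises), contraposes to O(vacate_premises ⊃ mute_channel); with O(vacate_premises) we get O(mute_channel).
The contrapositive of premise 9 (O(not anonymize_roster ⊃ not mute_channel)) is O(mute_channel ⊃ anonymize_roster), and O(mute_channel) is already established, so O(anonymize_roster).
Applying K to premise 4 (O(anonymize_roster ⊃ flag_checklist)) and O(anonymize_roster) yields O(flag_checklist).
Premises 3, 6, 8 do not contribute to this derivation.
So O(flag_checklist) follows.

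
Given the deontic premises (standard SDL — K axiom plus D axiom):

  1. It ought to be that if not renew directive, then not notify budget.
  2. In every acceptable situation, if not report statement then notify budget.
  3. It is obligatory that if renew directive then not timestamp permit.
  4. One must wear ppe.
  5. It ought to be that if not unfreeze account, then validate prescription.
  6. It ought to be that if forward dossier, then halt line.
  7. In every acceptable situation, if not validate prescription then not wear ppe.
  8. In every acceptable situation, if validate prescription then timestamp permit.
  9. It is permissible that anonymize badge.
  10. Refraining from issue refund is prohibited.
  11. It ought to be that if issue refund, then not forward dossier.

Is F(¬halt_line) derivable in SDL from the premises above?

Premise 6 is O(forward_dossier → halt_line), but O(forward_dossier) is not derivable from the premises, so it does not yield O(halt_line).
No other premise forces O(halt_line). An ideal world satisfying every premise can still have ¬halt_line true, so F(¬halt_line) is not derivable.

No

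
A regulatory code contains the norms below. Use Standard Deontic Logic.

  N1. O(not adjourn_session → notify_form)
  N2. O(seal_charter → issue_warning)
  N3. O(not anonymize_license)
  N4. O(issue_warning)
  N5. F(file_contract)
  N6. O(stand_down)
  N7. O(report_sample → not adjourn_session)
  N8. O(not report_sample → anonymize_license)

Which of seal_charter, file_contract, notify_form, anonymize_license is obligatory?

Premise 3 gives O(not anonymize_license).
The contrapositive of premise 8 (O(not report_sample → anonymize_license)) is O(not anonymize_license → report_sample), and O(not anonymize_license) is already established, so O(report_sample).
From O(report_sample) and premise 7, O(report_sample → not adjourn_session), we obtain O(not adjourn_session).
Applying K to premise 1 (O(not adjourn_session → notify_form)) and O(not adjourn_session) yields O(notify_form).
So O(notify_form) holds — notify_form is obligatory. None of the other listed options is made obligatory by any chain of premises.

notify_form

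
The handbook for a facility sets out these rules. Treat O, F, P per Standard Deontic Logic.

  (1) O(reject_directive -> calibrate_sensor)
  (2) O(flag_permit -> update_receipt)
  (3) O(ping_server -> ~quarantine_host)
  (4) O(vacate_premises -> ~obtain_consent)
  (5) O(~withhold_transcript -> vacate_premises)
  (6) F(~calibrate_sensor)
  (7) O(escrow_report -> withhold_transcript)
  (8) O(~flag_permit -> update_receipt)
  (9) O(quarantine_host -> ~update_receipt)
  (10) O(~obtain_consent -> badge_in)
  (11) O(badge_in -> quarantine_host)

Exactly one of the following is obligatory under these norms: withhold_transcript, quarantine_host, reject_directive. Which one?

withhold_transcript

Premises 2 and 8 cover both cases: O(flag_permit -> update_receipt) and O(~flag_permit -> update_receipt). Since flag_permit ∨ ~flag_permit is a tautology, O(update_receipt) follows.
Premise 9 is O(quarantine_host -> ~update_receipt); contrapositively O(update_receipt -> ~quarantine_host). Since O(update_receipt) holds, K gives O(~quarantine_host).
Premise 11, O(badge_in -> quarantine_host), contraposes to O(~quarantine_host -> ~badge_in); with O(~quarantine_host) we get O(~badge_in).
The contrapositive of premise 10 (O(~obtain_consent -> badge_in)) is O(~badge_in -> obtain_consent), and O(~badge_in) is already established, so O(obtain_consent).
Premise 4 is O(vacate_premises -> ~obtain_consent); contrapositively O(obtain_consent -> ~vacate_premises). Since O(obtain_consent) holds, K gives O(~vacate_premises).
Premise 5 is O(~withhold_transcript -> vacate_premises); contrapositively O(~vacate_premises -> withhold_transcript). Since O(~vacate_premises) holds, K gives O(withhold_transcript).
So O(withhold_transcript) holds — withhold_transcript is obligatory. None of the other listed options is made obligatory by any chain of premises.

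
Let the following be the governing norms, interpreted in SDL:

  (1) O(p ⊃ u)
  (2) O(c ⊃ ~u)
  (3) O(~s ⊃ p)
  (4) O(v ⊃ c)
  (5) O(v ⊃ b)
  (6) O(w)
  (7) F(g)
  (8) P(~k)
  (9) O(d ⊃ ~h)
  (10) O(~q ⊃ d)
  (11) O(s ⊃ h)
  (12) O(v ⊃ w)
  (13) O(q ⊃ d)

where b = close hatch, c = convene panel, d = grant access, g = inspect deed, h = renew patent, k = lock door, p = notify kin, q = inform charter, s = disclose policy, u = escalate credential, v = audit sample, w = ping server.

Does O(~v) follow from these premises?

Yes

Premises 10 and 13 are O(~q ⊃ d) and O(q ⊃ d); every ideal world satisfies ~q or q, so in either case d holds — hence O(d).
Premise 9 is O(d ⊃ ~h); since O(d), deontic closure gives O(~h).
Premise 11 is O(s ⊃ h); contrapositively O(~h ⊃ ~s). Since O(~h) holds, K gives O(~s).
Applying K to premise 3 (O(~s ⊃ p)) and O(~s) yields O(p).
Premise 1 is O(p ⊃ u); since O(p), deontic closure gives O(u).
The contrapositive of premise 2 (O(c ⊃ ~u)) is O(u ⊃ ~c), and O(u) is already established, so O(~c).
Premise 4, O(v ⊃ c), contraposes to O(~c ⊃ ~v); with O(~c) we get O(~v).
Premises 5, 6, 7, 8, 12 do not contribute to this derivation.
So O(~v) follows.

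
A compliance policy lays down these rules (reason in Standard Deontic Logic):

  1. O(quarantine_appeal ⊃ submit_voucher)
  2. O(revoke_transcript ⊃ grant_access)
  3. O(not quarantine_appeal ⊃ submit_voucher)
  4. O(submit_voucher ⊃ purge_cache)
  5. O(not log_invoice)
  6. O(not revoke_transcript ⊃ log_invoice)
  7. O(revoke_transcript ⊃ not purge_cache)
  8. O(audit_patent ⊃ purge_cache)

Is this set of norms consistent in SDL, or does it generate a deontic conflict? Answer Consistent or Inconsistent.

Premises 3 and 1 cover both cases: O(not quarantine_appeal ⊃ submit_voucher) and O(quarantine_appeal ⊃ submit_voucher). Since not quarantine_appeal ∨ quarantine_appeal is a tautology, O(submit_voucher) follows.
With premise 4, O(submit_voucher ⊃ purge_cache), the K-axiom yields O(purge_cache).
The contrapositive of premise 7 (O(revoke_transcript ⊃ not purge_cache)) is O(purge_cache ⊃ not revoke_transcript), and O(purge_cache) is already established, so O(not revoke_transcript).
Applying K to premise 6 (O(not revoke_transcript ⊃ log_invoice)) and O(not revoke_transcript) yields O(log_invoice).
Yet premise 5 states O(not log_invoice).
We now have both O(log_invoice) and O(not log_invoice) — log_invoice is simultaneously obligatory and forbidden, violating the D-axiom.

Inconsistent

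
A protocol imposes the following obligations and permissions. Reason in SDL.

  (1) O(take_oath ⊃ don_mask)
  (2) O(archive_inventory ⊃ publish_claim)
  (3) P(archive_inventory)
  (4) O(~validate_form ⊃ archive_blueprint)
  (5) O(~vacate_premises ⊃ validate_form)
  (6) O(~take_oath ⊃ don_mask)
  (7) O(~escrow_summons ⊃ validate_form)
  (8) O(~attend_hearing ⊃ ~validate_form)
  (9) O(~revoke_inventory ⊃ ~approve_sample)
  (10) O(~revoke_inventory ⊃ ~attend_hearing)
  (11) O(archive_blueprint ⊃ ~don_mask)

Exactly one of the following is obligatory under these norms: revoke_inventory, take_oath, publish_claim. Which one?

revoke_inventory

Premises 1 and 6 cover both cases: O(take_oath ⊃ don_mask) and O(~take_oath ⊃ don_mask). Since take_oath ∨ ~take_oath is a tautology, O(don_mask) follows.
The contrapositive of premise 11 (O(archive_blueprint ⊃ ~don_mask)) is O(don_mask ⊃ ~archive_blueprint), and O(don_mask) is already established, so O(~archive_blueprint).
The contrapositive of premise 4 (O(~validate_form ⊃ archive_blueprint)) is O(~archive_blueprint ⊃ validate_form), and O(~archive_blueprint) is already established, so O(validate_form).
Premise 8, O(~attend_hearing ⊃ ~validate_form), contraposes to O(validate_form ⊃ attend_hearing); with O(validate_form) we get O(attend_hearing).
Premise 10, O(~revoke_inventory ⊃ ~attend_hearing), contraposes to O(attend_hearing ⊃ revoke_inventory); with O(attend_hearing) we get O(revoke_inventory).
So O(revoke_inventory) holds — revoke_inventory is obligatory. None of the other listed options is made obligatory by any chain of premises.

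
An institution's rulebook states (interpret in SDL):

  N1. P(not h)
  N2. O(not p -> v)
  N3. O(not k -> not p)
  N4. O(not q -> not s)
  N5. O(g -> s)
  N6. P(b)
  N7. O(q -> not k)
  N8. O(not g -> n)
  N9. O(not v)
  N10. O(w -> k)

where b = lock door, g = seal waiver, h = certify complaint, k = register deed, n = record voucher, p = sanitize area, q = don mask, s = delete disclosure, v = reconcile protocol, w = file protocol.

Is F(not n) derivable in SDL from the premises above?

From premise 9 we have O(not v).
Premise 2 is O(not p -> v); contrapositively O(not v -> p). Since O(not v) holds, K gives O(p).
The contrapositive of premise 3 (O(not k -> not p)) is O(p -> k), and O(p) is already established, so O(k).
Premise 7, O(q -> not k), contraposes to O(k -> not q); with O(k) we get O(not q).
With premise 4, O(not q -> not s), the K-axiom yields O(not s).
Premise 5, O(g -> s), contraposes to O(not s -> not g); with O(not s) we get O(not g).
With premise 8, O(not g -> n), the K-axiom yields O(n).
Premises 1, 6, 10 do not contribute to this derivation.
So O(n) holds, i.e. F(not n). The claim follows.

Yes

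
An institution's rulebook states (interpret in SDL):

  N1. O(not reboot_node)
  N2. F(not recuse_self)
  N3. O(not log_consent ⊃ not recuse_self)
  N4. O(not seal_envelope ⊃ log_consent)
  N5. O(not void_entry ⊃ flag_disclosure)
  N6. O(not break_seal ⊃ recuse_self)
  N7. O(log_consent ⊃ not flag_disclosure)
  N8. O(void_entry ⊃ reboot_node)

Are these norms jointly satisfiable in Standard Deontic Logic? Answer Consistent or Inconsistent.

Premise 2, F(not recuse_self), is equivalent to O(recuse_self).
Premise 3 is O(not log_consent ⊃ not recuse_self); contrapositively O(recuse_self ⊃ log_consent). Since O(recuse_self) holds, K gives O(log_consent).
Premise 7 is O(log_consent ⊃ not flag_disclosure); since O(log_consent), deontic closure gives O(not flag_disclosure).
Premise 5, O(not void_entry ⊃ flag_disclosure), contraposes to O(not flag_disclosure ⊃ void_entry); with O(not flag_disclosure) we get O(void_entry).
With premise 8, O(void_entry ⊃ reboot_node), the K-axiom yields O(reboot_node).
But premise 1 directly asserts O(not reboot_node).
We now have both O(reboot_node) and O(not reboot_node) — reboot_node is simultaneously obligatory and forbidden, violating the D-axiom.

Inconsistent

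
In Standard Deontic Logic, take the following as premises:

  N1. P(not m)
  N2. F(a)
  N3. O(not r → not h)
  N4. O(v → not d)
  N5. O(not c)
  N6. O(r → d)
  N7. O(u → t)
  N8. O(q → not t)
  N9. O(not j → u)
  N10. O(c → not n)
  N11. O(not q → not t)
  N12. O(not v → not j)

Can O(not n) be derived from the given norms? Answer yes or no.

Premise 10 is O(c → not n), but O(c) is not derivable from the premises, so it does not yield O(not n).
No other premise forces O(not n). An ideal world satisfying every premise can still have not n false, so O(not n) is not derivable.

No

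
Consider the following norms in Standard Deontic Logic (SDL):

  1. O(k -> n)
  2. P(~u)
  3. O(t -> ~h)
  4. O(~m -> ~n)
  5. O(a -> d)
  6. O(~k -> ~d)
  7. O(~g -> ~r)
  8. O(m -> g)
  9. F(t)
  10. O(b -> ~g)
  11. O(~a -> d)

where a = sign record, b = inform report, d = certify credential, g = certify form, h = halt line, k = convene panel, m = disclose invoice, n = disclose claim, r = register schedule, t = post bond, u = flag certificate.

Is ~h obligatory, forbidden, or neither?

Premise 3 is O(t -> ~h), but O(t) is not derivable from the premises, so it does not yield O(~h).
No premise or chain of K-axiom applications forces O(~h), and none forces O(h). So ~h is neither obligatory nor forbidden under these norms.

Neither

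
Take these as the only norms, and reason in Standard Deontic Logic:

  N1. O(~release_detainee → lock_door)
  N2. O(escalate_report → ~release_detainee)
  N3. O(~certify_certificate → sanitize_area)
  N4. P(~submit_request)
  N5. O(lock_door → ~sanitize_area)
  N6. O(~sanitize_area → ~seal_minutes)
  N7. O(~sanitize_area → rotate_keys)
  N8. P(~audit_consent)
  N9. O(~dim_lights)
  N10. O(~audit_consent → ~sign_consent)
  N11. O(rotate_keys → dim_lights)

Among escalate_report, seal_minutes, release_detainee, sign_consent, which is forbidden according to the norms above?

Premise 9 gives O(~dim_lights).
Premise 11, O(rotate_keys → dim_lights), contraposes to O(~dim_lights → ~rotate_keys); with O(~dim_lights) we get O(~rotate_keys).
Premise 7 is O(~sanitize_area → rotate_keys); contrapositively O(~rotate_keys → sanitize_area). Since O(~rotate_keys) holds, K gives O(sanitize_area).
Premise 5, O(lock_door → ~sanitize_area), contraposes to O(sanitize_area → ~lock_door); with O(sanitize_area) we get O(~lock_door).
The contrapositive of premise 1 (O(~release_detainee → lock_door)) is O(~lock_door → release_detainee), and O(~lock_door) is already established, so O(release_detainee).
The contrapositive of premise 2 (O(escalate_report → ~release_detainee)) is O(release_detainee → ~escalate_report), and O(release_detainee) is already established, so O(~escalate_report).
So O(~escalate_report) holds, i.e. escalate_report is forbidden. None of the other listed options is forbidden under the premises.

escalate_report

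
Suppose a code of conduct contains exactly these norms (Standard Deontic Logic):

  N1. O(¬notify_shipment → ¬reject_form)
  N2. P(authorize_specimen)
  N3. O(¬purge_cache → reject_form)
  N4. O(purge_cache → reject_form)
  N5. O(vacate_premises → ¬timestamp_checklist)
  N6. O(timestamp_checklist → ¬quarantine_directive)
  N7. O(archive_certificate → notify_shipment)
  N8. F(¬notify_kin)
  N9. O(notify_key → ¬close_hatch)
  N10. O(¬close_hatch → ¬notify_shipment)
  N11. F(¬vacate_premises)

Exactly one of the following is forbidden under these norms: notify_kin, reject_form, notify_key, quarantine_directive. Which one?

notify_key

By case analysis on purge_cache: premise 4 gives O(purge_cache → reject_form) and premise 3 gives O(¬purge_cache → reject_form), so O(reject_form) either way.
The contrapositive of premise 1 (O(¬notify_shipment → ¬reject_form)) is O(reject_form → notify_shipment), and O(reject_form) is already established, so O(notify_shipment).
The contrapositive of premise 10 (O(¬close_hatch → ¬notify_shipment)) is O(notify_shipment → close_hatch), and O(notify_shipment) is already established, so O(close_hatch).
The contrapositive of premise 9 (O(notify_key → ¬close_hatch)) is O(close_hatch → ¬notify_key), and O(close_hatch) is already established, so O(¬notify_key).
So O(¬notify_key) holds, i.e. notify_key is forbidden. None of the other listed options is forbidden under the premises.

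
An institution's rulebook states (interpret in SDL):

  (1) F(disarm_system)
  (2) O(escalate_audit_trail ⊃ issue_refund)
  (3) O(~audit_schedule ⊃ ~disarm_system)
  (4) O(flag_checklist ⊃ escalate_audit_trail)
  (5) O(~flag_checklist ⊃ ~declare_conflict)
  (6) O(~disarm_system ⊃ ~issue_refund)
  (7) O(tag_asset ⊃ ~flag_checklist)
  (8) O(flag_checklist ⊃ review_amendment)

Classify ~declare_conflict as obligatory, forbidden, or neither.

Premise 1, F(disarm_system), is equivalent to O(~disarm_system).
With premise 6, O(~disarm_system ⊃ ~issue_refund), the K-axiom yields O(~issue_refund).
Premise 2, O(escalate_audit_trail ⊃ issue_refund), contraposes to O(~issue_refund ⊃ ~escalate_audit_trail); with O(~issue_refund) we get O(~escalate_audit_trail).
The contrapositive of premise 4 (O(flag_checklist ⊃ escalate_audit_trail)) is O(~escalate_audit_trail ⊃ ~flag_checklist), and O(~escalate_audit_trail) is already established, so O(~flag_checklist).
From O(~flag_checklist) and premise 5, O(~flag_checklist ⊃ ~declare_conflict), we obtain O(~declare_conflict).
Premises 3, 7, 8 do not contribute to this derivation.
Hence ~declare_conflict is obligatory.

Obligatory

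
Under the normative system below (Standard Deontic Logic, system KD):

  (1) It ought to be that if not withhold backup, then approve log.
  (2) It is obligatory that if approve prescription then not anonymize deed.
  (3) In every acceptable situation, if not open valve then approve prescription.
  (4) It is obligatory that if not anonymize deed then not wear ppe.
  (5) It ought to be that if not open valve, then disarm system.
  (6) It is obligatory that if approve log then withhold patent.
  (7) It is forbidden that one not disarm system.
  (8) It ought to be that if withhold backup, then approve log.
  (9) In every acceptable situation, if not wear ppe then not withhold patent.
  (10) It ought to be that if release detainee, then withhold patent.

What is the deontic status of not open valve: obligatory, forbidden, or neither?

Premises 1 and 8 cover both cases: O(¬withhold_backup → approve_log) and O(withhold_backup → approve_log). Since ¬withhold_backup ∨ withhold_backup is a tautology, O(approve_log) follows.
Applying K to premise 6 (O(approve_log → withhold_patent)) and O(approve_log) yields O(withhold_patent).
Premise 9, O(¬wear_ppe → ¬withhold_patent), contraposes to O(withhold_patent → wear_ppe); with O(withhold_patent) we get O(wear_ppe).
Premise 4 is O(¬anonymize_deed → ¬wear_ppe); contrapositively O(wear_ppe → anonymize_deed). Since O(wear_ppe) holds, K gives O(anonymize_deed).
Premise 2, O(approve_prescription → ¬anonymize_deed), contraposes to O(anonymize_deed → ¬approve_prescription); with O(anonymize_deed) we get O(¬approve_prescription).
Premise 3, O(¬open_valve → approve_prescription), contraposes to O(¬approve_prescription → open_valve); with O(¬approve_prescription) we get O(open_valve).
Premises 5, 7, 10 do not contribute to this derivation.
Thus O(open_valve), which is F(¬open_valve): ¬open_valve is forbidden.

Forbidden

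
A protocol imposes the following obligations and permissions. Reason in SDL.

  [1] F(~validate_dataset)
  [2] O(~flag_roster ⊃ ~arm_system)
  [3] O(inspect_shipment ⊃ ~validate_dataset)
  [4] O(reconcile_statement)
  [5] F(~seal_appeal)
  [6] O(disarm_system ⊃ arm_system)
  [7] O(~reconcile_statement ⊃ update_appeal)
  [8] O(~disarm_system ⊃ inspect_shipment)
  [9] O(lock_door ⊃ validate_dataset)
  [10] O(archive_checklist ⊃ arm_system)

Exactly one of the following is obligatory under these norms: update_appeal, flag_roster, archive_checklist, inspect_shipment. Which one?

F(~validate_dataset) at premise 1 means O(validate_dataset).
Premise 3 is O(inspect_shipment ⊃ ~validate_dataset); contrapositively O(validate_dataset ⊃ ~inspect_shipment). Since O(validate_dataset) holds, K gives O(~inspect_shipment).
The contrapositive of premise 8 (O(~disarm_system ⊃ inspect_shipment)) is O(~inspect_shipment ⊃ disarm_system), and O(~inspect_shipment) is already established, so O(disarm_system).
From O(disarm_system) and premise 6, O(disarm_system ⊃ arm_system), we obtain O(arm_system).
Premise 2 is O(~flag_roster ⊃ ~arm_system); contrapositively O(arm_system ⊃ flag_roster). Since O(arm_system) holds, K gives O(flag_roster).
So O(flag_roster) holds — flag_roster is obligatory. None of the other listed options is made obligatory by any chain of premises.

flag_roster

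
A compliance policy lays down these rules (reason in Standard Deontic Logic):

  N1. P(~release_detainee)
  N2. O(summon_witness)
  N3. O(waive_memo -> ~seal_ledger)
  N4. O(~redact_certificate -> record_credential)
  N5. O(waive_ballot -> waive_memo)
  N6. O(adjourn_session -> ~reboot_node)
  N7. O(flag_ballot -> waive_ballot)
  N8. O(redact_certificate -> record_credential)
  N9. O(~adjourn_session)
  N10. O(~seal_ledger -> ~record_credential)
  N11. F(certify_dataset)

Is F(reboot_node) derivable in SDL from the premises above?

Premise 6 is O(adjourn_session -> ~reboot_node), but O(adjourn_session) is not derivable from the premises, so it does not yield O(~reboot_node).
No other premise forces O(~reboot_node). An ideal world satisfying every premise can still have reboot_node true, so F(reboot_node) is not derivable.

No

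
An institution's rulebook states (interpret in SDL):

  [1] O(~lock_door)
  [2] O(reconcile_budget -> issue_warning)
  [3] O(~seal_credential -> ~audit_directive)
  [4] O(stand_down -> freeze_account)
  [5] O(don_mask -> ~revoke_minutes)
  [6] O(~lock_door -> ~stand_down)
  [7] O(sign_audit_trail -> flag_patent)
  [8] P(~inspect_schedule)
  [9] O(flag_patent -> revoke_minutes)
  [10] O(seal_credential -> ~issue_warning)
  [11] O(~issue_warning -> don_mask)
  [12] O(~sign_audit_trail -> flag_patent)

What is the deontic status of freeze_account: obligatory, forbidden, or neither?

Neither

Premise 4 is O(stand_down -> freeze_account), but O(stand_down) is not derivable from the premises, so it does not yield O(freeze_account).
No premise or chain of K-axiom applications forces O(freeze_account), and none forces O(~freeze_account). So freeze_account is neither obligatory nor forbidden under these norms.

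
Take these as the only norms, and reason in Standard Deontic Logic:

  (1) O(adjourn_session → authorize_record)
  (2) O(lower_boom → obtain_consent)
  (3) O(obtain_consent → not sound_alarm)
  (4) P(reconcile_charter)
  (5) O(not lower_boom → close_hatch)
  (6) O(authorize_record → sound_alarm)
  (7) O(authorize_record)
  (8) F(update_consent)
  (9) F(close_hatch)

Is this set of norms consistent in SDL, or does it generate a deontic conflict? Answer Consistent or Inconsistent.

From premise 7 we have O(authorize_record).
From O(authorize_record) and premise 6, O(authorize_record → sound_alarm), we obtain O(sound_alarm).
Premise 3, O(obtain_consent → not sound_alarm), contraposes to O(sound_alarm → not obtain_consent); with O(sound_alarm) we get O(not obtain_consent).
Premise 2 is O(lower_boom → obtain_consent); contrapositively O(not obtain_consent → not lower_boom). Since O(not obtain_consent) holds, K gives O(not lower_boom).
With premise 5, O(not lower_boom → close_hatch), the K-axiom yields O(close_hatch).
But premise 9, F(close_hatch), means O(not close_hatch).
We now have both O(close_hatch) and O(not close_hatch) — close_hatch is simultaneously obligatory and forbidden, violating the D-axiom.

Inconsistent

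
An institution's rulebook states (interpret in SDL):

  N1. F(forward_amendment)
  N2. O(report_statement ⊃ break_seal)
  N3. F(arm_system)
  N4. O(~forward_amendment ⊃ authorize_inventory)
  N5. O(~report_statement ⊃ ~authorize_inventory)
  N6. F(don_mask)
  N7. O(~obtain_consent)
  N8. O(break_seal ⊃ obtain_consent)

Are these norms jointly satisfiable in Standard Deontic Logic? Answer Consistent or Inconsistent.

From premise 7 we have O(~obtain_consent).
Premise 8, O(break_seal ⊃ obtain_consent), contraposes to O(~obtain_consent ⊃ ~break_seal); with O(~obtain_consent) we get O(~break_seal).
Premise 2 is O(report_statement ⊃ break_seal); contrapositively O(~break_seal ⊃ ~report_statement). Since O(~break_seal) holds, K gives O(~report_statement).
From O(~report_statement) and premise 5, O(~report_statement ⊃ ~authorize_inventory), we obtain O(~authorize_inventory).
Premise 4 is O(~forward_amendment ⊃ authorize_inventory); contrapositively O(~authorize_inventory ⊃ forward_amendment). Since O(~authorize_inventory) holds, K gives O(forward_amendment).
But premise 1, F(forward_amendment), means O(~forward_amendment).
We now have both O(forward_amendment) and O(~forward_amendment) — forward_amendment is simultaneously obligatory and forbidden, violating the D-axiom.

Inconsistent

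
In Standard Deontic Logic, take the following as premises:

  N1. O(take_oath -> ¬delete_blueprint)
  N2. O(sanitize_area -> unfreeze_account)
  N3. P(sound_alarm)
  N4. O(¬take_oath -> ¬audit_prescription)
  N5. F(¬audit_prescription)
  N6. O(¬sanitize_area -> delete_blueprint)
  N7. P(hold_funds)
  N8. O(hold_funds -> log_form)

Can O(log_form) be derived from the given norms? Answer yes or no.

Premise 8 is O(hold_funds -> log_form), but O(hold_funds) is not derivable from the premises (the permission P(hold_funds) asserts only ¬O(¬hold_funds), not O(hold_funds)), so it does not yield O(log_form).
No other premise forces O(log_form). An ideal world satisfying every premise can still have log_form false, so O(log_form) is not derivable.

No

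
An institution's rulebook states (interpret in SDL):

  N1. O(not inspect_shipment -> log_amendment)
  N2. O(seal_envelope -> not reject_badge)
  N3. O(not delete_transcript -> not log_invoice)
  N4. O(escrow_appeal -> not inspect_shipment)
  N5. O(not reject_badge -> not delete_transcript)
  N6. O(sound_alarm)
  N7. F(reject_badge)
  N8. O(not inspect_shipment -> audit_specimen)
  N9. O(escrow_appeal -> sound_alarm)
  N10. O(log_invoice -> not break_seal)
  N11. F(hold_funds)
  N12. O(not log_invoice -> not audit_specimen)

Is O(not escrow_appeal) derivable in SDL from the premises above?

Yes

Premise 7, F(reject_badge), is equivalent to O(not reject_badge).
With premise 5, O(not reject_badge -> not delete_transcript), the K-axiom yields O(not delete_transcript).
Applying K to premise 3 (O(not delete_transcript -> not log_invoice)) and O(not delete_transcript) yields O(not log_invoice).
Applying K to premise 12 (O(not log_invoice -> not audit_specimen)) and O(not log_invoice) yields O(not audit_specimen).
The contrapositive of premise 8 (O(not inspect_shipment -> audit_specimen)) is O(not audit_specimen -> inspect_shipment), and O(not audit_specimen) is already established, so O(inspect_shipment).
Premise 4 is O(escrow_appeal -> not inspect_shipment); contrapositively O(inspect_shipment -> not escrow_appeal). Since O(inspect_shipment) holds, K gives O(not escrow_appeal).
Premises 1, 2, 6, 9, 10, 11 do not contribute to this derivation.
So O(not escrow_appeal) follows.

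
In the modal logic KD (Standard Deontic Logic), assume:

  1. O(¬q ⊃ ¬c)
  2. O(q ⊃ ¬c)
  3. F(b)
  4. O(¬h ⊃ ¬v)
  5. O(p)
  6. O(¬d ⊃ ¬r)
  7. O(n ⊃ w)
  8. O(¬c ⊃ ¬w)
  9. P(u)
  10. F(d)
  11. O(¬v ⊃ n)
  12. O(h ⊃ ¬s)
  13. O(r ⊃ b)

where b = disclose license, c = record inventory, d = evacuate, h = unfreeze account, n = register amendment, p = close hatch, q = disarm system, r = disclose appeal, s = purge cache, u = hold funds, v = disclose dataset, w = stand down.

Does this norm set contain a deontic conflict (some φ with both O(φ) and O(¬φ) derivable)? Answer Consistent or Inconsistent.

Premise 13 is O(r ⊃ b), but O(r) is not derivable from the premises, so it does not yield O(b).
So O(b) is not derivable, and the apparent clash with O(¬b) does not arise.
A world satisfying every obligation exists (e.g. b=false, c=false, d=false, h=true, n=false, p=true, q=false, r=false, s=false, u=false, v=true, w=false); no atom is both obligatory and forbidden, so the set is consistent.

Consistent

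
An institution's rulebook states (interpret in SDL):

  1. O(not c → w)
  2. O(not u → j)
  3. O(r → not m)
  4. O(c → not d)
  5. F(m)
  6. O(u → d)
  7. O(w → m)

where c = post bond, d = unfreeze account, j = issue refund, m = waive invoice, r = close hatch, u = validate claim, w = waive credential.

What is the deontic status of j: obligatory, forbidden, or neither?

Obligatory

Premise 5, F(m), is equivalent to O(not m).
Premise 7 is O(w → m); contrapositively O(not m → not w). Since O(not m) holds, K gives O(not w).
The contrapositive of premise 1 (O(not c → w)) is O(not w → c), and O(not w) is already established, so O(c).
Applying K to premise 4 (O(c → not d)) and O(c) yields O(not d).
The contrapositive of premise 6 (O(u → d)) is O(not d → not u), and O(not d) is already established, so O(not u).
Premise 2 is O(not u → j); since O(not u), deontic closure gives O(j).
Premise 3 does not contribute to this derivation.
Hence j is obligatory.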